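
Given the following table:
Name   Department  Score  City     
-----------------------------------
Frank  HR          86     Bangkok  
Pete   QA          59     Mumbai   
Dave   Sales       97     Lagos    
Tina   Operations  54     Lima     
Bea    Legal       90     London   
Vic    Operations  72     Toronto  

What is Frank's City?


Row 1: Frank
City = Bangkok

ANSWER: Bangkok


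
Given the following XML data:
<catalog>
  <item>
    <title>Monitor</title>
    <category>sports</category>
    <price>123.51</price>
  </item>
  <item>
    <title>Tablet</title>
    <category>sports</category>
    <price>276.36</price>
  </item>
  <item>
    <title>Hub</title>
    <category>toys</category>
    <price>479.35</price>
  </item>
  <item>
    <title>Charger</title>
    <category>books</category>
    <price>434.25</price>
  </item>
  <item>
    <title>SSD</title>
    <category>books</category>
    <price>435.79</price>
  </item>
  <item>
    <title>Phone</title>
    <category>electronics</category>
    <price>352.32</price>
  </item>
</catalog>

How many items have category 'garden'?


Scanning <item> elements for <category>garden</category>:
Count: 0

ANSWER: 0


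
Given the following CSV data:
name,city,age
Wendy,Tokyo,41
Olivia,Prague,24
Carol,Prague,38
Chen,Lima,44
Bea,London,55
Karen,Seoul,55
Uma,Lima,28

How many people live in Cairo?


Scanning city column for 'Cairo':
Total matches: 0

ANSWER: 0


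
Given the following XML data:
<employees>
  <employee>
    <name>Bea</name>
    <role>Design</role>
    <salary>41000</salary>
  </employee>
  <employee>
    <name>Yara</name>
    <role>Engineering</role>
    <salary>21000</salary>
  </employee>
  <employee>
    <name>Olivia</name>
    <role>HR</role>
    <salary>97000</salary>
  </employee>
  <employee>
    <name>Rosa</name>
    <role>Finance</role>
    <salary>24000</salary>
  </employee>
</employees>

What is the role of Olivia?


Searching for <employee> with <name>Olivia</name>
Found at position 3
<role>HR</role>

ANSWER: HR


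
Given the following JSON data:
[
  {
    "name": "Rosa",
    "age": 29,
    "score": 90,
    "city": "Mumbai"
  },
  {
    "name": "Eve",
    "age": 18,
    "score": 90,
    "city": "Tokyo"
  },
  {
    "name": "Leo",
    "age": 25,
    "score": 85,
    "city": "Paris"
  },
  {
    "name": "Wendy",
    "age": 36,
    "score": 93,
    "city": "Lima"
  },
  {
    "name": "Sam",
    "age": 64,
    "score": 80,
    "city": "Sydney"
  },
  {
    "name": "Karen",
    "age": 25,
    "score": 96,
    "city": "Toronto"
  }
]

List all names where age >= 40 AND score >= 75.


Checking both conditions:
  Rosa (age=29, score=90) -> no
  Eve (age=18, score=90) -> no
  Leo (age=25, score=85) -> no
  Wendy (age=36, score=93) -> no
  Sam (age=64, score=80) -> YES
  Karen (age=25, score=96) -> no


ANSWER: Sam


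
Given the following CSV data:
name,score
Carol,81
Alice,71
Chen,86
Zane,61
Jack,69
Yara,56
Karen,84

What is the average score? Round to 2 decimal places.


Scores: 81, 71, 86, 61, 69, 56, 84
Sum = 508
Count = 7
Average = 508 / 7 = 72.57

ANSWER: 72.57


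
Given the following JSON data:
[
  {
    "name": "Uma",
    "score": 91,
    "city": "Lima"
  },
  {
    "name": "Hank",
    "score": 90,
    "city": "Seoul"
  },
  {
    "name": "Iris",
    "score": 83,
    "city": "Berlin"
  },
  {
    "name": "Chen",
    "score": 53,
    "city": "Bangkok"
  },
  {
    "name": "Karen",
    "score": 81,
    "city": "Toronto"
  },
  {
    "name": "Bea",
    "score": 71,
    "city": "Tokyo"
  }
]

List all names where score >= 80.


Filtering records where score >= 80:
  Uma (score=91) -> YES
  Hank (score=90) -> YES
  Iris (score=83) -> YES
  Chen (score=53) -> no
  Karen (score=81) -> YES
  Bea (score=71) -> no


ANSWER: Uma, Hank, Iris, Karen


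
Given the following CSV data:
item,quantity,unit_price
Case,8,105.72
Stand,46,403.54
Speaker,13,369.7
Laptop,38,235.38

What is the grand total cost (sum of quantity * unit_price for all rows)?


Computing row totals:
  Case: 8 * 105.72 = 845.76
  Stand: 46 * 403.54 = 18562.84
  Speaker: 13 * 369.7 = 4806.1
  Laptop: 38 * 235.38 = 8944.44
Grand total = 845.76 + 18562.84 + 4806.1 + 8944.44 = 33159.14

ANSWER: 33159.14


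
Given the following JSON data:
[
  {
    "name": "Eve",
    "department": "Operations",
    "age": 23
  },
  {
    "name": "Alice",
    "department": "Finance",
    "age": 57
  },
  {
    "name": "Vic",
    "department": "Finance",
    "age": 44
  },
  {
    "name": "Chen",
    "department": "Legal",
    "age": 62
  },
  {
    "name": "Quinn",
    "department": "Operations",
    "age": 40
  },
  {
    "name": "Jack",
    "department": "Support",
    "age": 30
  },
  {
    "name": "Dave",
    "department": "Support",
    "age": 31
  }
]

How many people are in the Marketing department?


Scanning records for department = Marketing
  No matches found
Count: 0

ANSWER: 0


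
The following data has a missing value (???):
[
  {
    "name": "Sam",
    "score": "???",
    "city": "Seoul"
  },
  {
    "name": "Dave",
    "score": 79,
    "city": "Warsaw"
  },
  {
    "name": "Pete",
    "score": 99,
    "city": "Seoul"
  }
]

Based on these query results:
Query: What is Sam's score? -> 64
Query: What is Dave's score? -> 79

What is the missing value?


The missing value is Sam's score
From query: Sam's score = 64

ANSWER: 64


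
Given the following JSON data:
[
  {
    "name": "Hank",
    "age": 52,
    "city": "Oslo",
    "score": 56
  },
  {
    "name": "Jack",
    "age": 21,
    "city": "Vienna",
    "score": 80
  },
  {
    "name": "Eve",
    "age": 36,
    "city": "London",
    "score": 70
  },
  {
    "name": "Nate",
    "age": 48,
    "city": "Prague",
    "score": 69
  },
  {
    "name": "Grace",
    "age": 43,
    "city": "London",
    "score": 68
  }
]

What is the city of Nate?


Looking up record where name = Nate
Record index: 3
Field 'city' = Prague

ANSWER: Prague


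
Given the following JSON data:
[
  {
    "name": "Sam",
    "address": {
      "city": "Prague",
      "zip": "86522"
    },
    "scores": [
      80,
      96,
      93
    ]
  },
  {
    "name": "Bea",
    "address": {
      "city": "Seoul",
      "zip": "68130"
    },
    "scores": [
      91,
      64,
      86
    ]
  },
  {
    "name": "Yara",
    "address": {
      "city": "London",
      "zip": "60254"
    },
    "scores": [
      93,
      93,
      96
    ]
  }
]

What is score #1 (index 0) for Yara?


Path: records[2].scores[0]
Value: 93

ANSWER: 93


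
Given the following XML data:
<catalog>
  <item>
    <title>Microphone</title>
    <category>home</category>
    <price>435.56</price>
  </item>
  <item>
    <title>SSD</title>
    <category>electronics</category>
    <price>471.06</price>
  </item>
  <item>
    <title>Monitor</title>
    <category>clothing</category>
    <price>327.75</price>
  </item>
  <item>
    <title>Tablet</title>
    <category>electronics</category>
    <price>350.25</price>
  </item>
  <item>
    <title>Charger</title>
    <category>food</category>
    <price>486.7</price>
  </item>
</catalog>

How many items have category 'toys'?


Scanning <item> elements for <category>toys</category>:
Count: 0

ANSWER: 0


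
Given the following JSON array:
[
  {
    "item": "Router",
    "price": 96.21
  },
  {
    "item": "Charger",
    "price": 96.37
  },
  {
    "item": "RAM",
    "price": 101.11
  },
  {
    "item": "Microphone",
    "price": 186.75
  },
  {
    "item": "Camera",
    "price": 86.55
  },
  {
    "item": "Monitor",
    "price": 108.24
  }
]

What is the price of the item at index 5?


Array index 5 -> Monitor
price = 108.24

ANSWER: 108.24


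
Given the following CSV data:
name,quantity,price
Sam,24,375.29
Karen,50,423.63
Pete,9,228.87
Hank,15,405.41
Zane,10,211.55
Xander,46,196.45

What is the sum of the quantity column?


Values in 'quantity' column:
  Row 1: 24
  Row 2: 50
  Row 3: 9
  Row 4: 15
  Row 5: 10
  Row 6: 46
Sum = 24 + 50 + 9 + 15 + 10 + 46 = 154

ANSWER: 154


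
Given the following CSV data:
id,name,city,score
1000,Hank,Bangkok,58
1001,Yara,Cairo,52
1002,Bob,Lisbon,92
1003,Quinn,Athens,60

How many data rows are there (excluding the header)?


Counting rows (excluding header):
Header: id,name,city,score
Data rows: 4

ANSWER: 4


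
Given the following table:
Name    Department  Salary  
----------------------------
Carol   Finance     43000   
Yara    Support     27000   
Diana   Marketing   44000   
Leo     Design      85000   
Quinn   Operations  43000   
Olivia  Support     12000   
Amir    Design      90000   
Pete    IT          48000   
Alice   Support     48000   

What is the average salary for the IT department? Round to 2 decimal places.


IT department members:
  Pete: 48000
Sum = 48000
Count = 1
Average = 48000 / 1 = 48000.00

ANSWER: 48000.00


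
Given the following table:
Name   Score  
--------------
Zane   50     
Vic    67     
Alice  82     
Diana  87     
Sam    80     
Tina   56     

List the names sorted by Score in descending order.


Sorting by Score (descending):
  Diana: 87
  Alice: 82
  Sam: 80
  Vic: 67
  Tina: 56
  Zane: 50


ANSWER: Diana, Alice, Sam, Vic, Tina, Zane


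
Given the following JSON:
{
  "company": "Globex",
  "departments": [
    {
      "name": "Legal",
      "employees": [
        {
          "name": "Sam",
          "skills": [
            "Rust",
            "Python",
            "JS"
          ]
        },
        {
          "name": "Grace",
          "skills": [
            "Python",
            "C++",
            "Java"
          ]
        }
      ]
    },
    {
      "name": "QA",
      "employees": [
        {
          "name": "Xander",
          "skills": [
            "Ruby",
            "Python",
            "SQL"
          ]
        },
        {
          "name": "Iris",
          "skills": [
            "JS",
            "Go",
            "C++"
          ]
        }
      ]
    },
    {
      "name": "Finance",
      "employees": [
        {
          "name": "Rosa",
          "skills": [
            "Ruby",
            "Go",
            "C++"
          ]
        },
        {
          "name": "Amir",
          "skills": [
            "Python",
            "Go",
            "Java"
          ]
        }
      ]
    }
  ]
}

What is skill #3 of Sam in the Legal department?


Path: departments[0].employees[0].skills[2]
Value: JS

ANSWER: JS


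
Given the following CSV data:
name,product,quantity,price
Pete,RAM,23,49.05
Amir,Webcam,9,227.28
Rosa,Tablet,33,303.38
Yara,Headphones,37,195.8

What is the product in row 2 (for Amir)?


Row 2: Amir
Column 'product' = Webcam

ANSWER: Webcam


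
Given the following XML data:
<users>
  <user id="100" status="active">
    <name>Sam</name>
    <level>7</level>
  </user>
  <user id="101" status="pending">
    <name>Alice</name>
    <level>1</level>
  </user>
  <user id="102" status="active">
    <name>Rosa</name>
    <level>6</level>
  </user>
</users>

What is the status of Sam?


Finding user with name = Sam
user id="100" status="active"

ANSWER: active


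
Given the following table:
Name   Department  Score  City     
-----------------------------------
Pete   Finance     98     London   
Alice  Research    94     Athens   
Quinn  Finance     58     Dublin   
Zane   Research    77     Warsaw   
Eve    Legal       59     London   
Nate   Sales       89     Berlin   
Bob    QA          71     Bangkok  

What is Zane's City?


Row 4: Zane
City = Warsaw

ANSWER: Warsaw


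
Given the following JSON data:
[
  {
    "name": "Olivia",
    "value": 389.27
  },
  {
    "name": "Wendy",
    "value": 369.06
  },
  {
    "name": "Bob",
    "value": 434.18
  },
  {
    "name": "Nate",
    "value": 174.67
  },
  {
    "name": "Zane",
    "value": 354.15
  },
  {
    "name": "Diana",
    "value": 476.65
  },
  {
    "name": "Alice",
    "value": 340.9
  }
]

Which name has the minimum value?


Comparing values:
  Olivia: 389.27
  Wendy: 369.06
  Bob: 434.18
  Nate: 174.67
  Zane: 354.15
  Diana: 476.65
  Alice: 340.9
Minimum: Nate (174.67)

ANSWER: Nate


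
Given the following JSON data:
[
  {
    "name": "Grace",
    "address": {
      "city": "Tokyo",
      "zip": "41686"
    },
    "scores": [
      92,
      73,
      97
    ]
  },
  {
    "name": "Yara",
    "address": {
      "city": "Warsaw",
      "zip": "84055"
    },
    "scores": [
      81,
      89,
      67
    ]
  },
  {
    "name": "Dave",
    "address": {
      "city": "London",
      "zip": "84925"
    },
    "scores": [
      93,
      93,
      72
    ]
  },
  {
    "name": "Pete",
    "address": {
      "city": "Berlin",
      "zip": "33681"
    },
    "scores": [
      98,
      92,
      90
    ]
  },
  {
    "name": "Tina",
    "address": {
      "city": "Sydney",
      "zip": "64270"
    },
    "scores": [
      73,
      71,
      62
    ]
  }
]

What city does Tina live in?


Path: records[4].address.city
Value: Sydney

ANSWER: Sydney


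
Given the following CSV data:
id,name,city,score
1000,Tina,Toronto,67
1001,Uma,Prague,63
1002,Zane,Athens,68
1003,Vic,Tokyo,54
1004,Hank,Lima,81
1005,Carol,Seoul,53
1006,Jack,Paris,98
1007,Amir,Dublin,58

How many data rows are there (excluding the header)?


Counting rows (excluding header):
Header: id,name,city,score
Data rows: 8

ANSWER: 8


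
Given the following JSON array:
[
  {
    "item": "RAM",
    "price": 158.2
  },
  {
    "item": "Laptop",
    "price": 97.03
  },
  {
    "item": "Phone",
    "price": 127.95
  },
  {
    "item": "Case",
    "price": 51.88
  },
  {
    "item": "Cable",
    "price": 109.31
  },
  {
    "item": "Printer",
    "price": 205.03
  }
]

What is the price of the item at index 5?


Array index 5 -> Printer
price = 205.03

ANSWER: 205.03


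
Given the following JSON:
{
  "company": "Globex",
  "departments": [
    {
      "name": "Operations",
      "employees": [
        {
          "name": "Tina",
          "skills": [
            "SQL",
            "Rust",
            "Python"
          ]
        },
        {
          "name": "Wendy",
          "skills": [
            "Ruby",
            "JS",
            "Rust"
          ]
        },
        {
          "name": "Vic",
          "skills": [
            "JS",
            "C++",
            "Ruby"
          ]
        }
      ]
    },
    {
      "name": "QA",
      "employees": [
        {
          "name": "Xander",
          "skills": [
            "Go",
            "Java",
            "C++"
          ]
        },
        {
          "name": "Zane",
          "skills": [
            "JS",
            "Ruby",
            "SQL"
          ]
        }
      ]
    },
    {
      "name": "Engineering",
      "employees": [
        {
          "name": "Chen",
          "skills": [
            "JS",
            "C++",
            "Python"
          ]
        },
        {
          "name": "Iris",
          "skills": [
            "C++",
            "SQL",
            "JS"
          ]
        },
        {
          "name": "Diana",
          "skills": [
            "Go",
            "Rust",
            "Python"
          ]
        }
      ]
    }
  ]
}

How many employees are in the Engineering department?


Path: departments[2].employees
Count: 3

ANSWER: 3


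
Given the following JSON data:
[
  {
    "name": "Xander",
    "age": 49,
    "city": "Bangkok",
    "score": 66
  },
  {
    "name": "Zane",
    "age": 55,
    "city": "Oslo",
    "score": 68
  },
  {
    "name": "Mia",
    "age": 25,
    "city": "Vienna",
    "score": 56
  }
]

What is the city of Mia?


Looking up record where name = Mia
Record index: 2
Field 'city' = Vienna

ANSWER: Vienna


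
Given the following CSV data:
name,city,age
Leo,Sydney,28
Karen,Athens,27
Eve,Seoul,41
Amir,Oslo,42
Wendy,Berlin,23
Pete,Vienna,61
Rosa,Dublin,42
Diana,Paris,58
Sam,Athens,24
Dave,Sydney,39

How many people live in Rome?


Scanning city column for 'Rome':
Total matches: 0

ANSWER: 0


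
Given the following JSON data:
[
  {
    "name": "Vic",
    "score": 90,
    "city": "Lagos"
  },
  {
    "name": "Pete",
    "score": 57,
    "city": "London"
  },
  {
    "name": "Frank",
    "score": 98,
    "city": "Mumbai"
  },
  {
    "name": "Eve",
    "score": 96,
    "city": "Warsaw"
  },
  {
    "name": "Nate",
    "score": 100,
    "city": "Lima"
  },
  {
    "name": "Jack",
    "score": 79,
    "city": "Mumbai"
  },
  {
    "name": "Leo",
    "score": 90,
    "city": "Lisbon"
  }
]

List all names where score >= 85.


Filtering records where score >= 85:
  Vic (score=90) -> YES
  Pete (score=57) -> no
  Frank (score=98) -> YES
  Eve (score=96) -> YES
  Nate (score=100) -> YES
  Jack (score=79) -> no
  Leo (score=90) -> YES


ANSWER: Vic, Frank, Eve, Nate, Leo


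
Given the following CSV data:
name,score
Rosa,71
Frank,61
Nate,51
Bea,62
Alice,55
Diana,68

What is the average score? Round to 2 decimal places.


Scores: 71, 61, 51, 62, 55, 68
Sum = 368
Count = 6
Average = 368 / 6 = 61.33

ANSWER: 61.33


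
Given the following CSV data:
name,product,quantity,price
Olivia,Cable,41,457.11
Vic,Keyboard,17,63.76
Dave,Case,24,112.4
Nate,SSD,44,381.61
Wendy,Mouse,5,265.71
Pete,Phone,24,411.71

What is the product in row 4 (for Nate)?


Row 4: Nate
Column 'product' = SSD

ANSWER: SSD


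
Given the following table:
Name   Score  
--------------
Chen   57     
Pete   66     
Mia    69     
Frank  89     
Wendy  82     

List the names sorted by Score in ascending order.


Sorting by Score (ascending):
  Chen: 57
  Pete: 66
  Mia: 69
  Wendy: 82
  Frank: 89


ANSWER: Chen, Pete, Mia, Wendy, Frank


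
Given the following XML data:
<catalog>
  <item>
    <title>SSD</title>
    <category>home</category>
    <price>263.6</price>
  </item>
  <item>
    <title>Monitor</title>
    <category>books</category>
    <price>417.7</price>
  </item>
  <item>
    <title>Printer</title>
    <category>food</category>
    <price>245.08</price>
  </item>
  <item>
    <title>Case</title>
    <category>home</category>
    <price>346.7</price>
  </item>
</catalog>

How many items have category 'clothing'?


Scanning <item> elements for <category>clothing</category>:
Count: 0

ANSWER: 0


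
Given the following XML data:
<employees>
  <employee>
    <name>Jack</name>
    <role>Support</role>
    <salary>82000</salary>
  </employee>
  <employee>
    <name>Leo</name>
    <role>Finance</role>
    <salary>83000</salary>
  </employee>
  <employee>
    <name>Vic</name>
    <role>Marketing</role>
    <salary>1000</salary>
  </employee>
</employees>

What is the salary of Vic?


Searching for <employee> with <name>Vic</name>
Found at position 3
<salary>1000</salary>

ANSWER: 1000


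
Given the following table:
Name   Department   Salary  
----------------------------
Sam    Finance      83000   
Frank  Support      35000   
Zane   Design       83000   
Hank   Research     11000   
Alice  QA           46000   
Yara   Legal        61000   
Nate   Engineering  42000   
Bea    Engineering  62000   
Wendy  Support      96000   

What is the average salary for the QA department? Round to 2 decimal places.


QA department members:
  Alice: 46000
Sum = 46000
Count = 1
Average = 46000 / 1 = 46000.00

ANSWER: 46000.00


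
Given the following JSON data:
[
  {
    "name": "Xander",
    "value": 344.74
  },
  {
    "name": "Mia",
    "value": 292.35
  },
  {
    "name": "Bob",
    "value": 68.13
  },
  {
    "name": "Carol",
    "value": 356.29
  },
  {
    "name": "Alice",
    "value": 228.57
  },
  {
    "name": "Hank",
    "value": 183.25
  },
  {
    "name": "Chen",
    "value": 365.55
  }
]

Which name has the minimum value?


Comparing values:
  Xander: 344.74
  Mia: 292.35
  Bob: 68.13
  Carol: 356.29
  Alice: 228.57
  Hank: 183.25
  Chen: 365.55
Minimum: Bob (68.13)

ANSWER: Bob


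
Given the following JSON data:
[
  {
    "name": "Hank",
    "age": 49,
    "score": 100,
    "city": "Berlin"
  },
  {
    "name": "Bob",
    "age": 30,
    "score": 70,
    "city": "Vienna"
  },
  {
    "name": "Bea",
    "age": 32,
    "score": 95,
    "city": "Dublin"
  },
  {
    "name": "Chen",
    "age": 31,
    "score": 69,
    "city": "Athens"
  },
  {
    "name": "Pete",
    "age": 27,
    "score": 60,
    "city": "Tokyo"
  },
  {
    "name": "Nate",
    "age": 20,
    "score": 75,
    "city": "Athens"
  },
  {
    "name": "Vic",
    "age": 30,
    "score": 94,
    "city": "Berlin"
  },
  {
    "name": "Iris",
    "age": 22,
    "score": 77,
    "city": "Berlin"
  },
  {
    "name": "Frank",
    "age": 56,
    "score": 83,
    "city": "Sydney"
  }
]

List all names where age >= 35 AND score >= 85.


Checking both conditions:
  Hank (age=49, score=100) -> YES
  Bob (age=30, score=70) -> no
  Bea (age=32, score=95) -> no
  Chen (age=31, score=69) -> no
  Pete (age=27, score=60) -> no
  Nate (age=20, score=75) -> no
  Vic (age=30, score=94) -> no
  Iris (age=22, score=77) -> no
  Frank (age=56, score=83) -> no


ANSWER: Hank


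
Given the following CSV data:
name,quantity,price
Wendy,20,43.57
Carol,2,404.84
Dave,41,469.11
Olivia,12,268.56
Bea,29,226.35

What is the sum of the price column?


Values in 'price' column:
  Row 1: 43.57
  Row 2: 404.84
  Row 3: 469.11
  Row 4: 268.56
  Row 5: 226.35
Sum = 43.57 + 404.84 + 469.11 + 268.56 + 226.35 = 1412.43

ANSWER: 1412.43


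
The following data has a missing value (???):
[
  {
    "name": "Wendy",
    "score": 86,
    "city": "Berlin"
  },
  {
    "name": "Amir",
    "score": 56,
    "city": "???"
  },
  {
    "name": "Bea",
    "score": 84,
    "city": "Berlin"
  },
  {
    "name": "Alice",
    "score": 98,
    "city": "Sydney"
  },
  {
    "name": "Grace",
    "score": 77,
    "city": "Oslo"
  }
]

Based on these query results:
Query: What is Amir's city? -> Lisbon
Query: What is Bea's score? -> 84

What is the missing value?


The missing value is Amir's city
From query: Amir's city = Lisbon

ANSWER: Lisbon


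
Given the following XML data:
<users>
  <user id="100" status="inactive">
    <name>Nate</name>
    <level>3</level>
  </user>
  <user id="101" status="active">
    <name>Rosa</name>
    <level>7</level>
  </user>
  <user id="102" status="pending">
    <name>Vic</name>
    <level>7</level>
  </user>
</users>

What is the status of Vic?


Finding user with name = Vic
user id="102" status="pending"

ANSWER: pending


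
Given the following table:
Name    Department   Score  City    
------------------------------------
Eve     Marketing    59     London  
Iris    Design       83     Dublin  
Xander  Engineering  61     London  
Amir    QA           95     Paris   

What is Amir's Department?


Row 4: Amir
Department = QA

ANSWER: QA


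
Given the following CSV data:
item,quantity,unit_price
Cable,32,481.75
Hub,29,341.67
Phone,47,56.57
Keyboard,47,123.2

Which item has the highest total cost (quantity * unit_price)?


Computing row totals:
  Cable: 15416.0
  Hub: 9908.43
  Phone: 2658.79
  Keyboard: 5790.4
Maximum: Cable (15416.0)

ANSWER: Cable


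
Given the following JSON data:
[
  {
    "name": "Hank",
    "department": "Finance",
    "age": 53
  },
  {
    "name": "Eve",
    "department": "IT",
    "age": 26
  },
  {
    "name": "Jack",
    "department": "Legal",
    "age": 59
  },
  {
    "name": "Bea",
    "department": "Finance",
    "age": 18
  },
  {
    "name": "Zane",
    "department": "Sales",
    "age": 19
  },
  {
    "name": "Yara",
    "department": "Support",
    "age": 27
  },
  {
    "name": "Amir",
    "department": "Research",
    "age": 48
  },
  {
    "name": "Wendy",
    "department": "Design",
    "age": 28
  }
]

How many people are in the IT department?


Scanning records for department = IT
  Record 1: Eve
Count: 1

ANSWER: 1


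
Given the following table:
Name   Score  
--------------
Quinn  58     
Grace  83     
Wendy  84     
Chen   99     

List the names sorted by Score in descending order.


Sorting by Score (descending):
  Chen: 99
  Wendy: 84
  Grace: 83
  Quinn: 58


ANSWER: Chen, Wendy, Grace, Quinn


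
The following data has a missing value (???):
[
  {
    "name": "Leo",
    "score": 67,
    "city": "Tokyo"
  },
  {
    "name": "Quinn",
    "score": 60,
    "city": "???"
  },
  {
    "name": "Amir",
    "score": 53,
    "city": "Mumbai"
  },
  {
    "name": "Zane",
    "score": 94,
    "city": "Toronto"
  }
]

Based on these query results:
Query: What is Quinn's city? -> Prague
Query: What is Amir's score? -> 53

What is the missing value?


The missing value is Quinn's city
From query: Quinn's city = Prague

ANSWER: Prague


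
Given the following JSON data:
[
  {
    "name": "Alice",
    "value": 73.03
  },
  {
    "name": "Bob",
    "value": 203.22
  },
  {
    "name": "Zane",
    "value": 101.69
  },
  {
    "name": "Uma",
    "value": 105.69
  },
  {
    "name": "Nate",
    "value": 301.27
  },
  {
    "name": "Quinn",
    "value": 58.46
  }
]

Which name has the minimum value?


Comparing values:
  Alice: 73.03
  Bob: 203.22
  Zane: 101.69
  Uma: 105.69
  Nate: 301.27
  Quinn: 58.46
Minimum: Quinn (58.46)

ANSWER: Quinn


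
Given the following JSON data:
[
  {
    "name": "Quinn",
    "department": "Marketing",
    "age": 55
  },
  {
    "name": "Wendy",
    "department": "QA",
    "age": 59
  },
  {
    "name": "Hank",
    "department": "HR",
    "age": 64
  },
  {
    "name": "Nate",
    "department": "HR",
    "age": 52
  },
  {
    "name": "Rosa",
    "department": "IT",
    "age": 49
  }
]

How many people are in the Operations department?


Scanning records for department = Operations
  No matches found
Count: 0

ANSWER: 0


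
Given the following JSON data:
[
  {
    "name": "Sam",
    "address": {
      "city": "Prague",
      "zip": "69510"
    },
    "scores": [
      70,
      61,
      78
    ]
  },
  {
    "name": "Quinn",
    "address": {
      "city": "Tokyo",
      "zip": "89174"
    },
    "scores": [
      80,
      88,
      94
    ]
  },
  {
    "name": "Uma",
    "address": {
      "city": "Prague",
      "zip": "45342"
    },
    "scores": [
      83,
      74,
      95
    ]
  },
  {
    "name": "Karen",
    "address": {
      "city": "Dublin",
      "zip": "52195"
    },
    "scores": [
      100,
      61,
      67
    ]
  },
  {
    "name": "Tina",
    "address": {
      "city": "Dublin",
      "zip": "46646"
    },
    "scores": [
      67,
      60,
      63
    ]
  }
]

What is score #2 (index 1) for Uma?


Path: records[2].scores[1]
Value: 74

ANSWER: 74


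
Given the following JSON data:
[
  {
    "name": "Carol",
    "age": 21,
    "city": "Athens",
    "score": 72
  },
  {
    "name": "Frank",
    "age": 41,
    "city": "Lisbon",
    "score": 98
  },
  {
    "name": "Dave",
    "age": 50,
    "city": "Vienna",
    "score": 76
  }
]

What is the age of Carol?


Looking up record where name = Carol
Record index: 0
Field 'age' = 21

ANSWER: 21


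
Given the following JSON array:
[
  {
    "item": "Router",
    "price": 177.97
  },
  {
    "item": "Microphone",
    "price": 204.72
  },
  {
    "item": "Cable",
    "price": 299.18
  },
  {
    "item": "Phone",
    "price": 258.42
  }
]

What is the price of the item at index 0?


Array index 0 -> Router
price = 177.97

ANSWER: 177.97


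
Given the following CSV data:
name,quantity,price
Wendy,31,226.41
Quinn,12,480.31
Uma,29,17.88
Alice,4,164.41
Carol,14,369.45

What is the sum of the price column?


Values in 'price' column:
  Row 1: 226.41
  Row 2: 480.31
  Row 3: 17.88
  Row 4: 164.41
  Row 5: 369.45
Sum = 226.41 + 480.31 + 17.88 + 164.41 + 369.45 = 1258.46

ANSWER: 1258.46


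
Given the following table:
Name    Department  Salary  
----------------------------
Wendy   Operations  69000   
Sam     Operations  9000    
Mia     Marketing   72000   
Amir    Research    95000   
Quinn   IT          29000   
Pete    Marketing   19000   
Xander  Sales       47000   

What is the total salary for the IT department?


IT department members:
  Quinn: 29000
Total = 29000 = 29000

ANSWER: 29000


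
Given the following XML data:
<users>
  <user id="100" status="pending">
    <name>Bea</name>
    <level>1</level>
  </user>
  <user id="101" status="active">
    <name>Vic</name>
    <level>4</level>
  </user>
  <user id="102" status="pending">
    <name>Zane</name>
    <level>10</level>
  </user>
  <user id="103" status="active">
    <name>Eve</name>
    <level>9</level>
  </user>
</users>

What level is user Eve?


Finding user: Eve
<level>9</level>

ANSWER: 9


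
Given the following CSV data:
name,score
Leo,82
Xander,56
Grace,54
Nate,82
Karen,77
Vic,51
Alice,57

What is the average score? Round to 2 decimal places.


Scores: 82, 56, 54, 82, 77, 51, 57
Sum = 459
Count = 7
Average = 459 / 7 = 65.57

ANSWER: 65.57


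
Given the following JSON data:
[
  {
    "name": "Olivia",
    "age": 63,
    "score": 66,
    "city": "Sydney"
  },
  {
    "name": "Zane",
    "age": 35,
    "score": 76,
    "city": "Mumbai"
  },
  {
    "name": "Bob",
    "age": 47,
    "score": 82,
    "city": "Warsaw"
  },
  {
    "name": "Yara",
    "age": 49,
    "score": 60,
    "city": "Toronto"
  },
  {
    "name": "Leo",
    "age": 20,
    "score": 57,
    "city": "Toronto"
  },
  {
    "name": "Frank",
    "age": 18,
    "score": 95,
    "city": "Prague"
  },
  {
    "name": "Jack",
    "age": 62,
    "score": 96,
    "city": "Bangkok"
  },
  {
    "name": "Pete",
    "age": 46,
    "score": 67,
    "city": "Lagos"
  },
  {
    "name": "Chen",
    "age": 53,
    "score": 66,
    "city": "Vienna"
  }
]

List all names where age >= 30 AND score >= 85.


Checking both conditions:
  Olivia (age=63, score=66) -> no
  Zane (age=35, score=76) -> no
  Bob (age=47, score=82) -> no
  Yara (age=49, score=60) -> no
  Leo (age=20, score=57) -> no
  Frank (age=18, score=95) -> no
  Jack (age=62, score=96) -> YES
  Pete (age=46, score=67) -> no
  Chen (age=53, score=66) -> no


ANSWER: Jack


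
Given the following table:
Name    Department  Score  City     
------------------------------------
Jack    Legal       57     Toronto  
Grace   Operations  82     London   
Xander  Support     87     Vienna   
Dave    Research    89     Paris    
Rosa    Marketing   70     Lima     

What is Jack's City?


Row 1: Jack
City = Toronto

ANSWER: Toronto


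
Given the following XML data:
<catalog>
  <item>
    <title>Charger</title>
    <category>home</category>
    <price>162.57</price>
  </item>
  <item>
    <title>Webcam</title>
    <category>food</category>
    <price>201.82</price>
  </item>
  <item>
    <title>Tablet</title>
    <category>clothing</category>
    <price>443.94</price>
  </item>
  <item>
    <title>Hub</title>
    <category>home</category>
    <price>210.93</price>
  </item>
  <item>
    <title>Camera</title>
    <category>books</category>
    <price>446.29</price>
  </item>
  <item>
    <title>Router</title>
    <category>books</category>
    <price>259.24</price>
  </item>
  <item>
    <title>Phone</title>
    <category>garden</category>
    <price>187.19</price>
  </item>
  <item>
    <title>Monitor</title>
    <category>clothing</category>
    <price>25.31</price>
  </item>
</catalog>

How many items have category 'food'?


Scanning <item> elements for <category>food</category>:
  Item 2: Webcam -> MATCH
Count: 1

ANSWER: 1


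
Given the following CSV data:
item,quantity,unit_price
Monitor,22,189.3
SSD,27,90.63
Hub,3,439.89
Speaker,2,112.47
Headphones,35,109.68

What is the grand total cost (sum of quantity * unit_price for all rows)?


Computing row totals:
  Monitor: 22 * 189.3 = 4164.6
  SSD: 27 * 90.63 = 2447.01
  Hub: 3 * 439.89 = 1319.67
  Speaker: 2 * 112.47 = 224.94
  Headphones: 35 * 109.68 = 3838.8
Grand total = 4164.6 + 2447.01 + 1319.67 + 224.94 + 3838.8 = 11995.02

ANSWER: 11995.02


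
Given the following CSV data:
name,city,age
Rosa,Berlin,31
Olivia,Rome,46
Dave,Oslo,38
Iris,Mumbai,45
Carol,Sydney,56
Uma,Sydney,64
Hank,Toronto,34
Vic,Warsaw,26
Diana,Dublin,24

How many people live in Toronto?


Scanning city column for 'Toronto':
  Row 7: Hank -> MATCH
Total matches: 1

ANSWER: 1


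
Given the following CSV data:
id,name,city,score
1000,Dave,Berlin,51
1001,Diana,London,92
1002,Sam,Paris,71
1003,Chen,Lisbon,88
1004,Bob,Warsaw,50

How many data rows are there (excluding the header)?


Counting rows (excluding header):
Header: id,name,city,score
Data rows: 5

ANSWER: 5


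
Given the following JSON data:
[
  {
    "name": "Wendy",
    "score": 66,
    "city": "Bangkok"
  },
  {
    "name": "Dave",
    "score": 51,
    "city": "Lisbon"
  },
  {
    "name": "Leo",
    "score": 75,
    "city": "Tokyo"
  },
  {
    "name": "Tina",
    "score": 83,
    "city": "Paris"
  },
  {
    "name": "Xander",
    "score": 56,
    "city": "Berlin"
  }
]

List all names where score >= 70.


Filtering records where score >= 70:
  Wendy (score=66) -> no
  Dave (score=51) -> no
  Leo (score=75) -> YES
  Tina (score=83) -> YES
  Xander (score=56) -> no


ANSWER: Leo, Tina


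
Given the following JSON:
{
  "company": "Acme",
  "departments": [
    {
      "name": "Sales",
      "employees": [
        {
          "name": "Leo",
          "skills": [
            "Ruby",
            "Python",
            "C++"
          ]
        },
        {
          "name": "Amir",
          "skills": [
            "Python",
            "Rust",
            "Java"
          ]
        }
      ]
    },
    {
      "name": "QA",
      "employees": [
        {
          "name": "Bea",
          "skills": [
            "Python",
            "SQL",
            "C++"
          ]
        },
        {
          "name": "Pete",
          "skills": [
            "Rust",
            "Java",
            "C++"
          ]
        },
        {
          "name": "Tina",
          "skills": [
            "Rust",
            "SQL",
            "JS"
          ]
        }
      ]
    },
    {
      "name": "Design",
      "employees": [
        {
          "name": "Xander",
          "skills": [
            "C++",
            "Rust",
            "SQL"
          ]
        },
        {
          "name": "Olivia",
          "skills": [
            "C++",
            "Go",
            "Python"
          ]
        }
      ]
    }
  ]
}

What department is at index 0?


Path: departments[0].name
Value: Sales

ANSWER: Sales


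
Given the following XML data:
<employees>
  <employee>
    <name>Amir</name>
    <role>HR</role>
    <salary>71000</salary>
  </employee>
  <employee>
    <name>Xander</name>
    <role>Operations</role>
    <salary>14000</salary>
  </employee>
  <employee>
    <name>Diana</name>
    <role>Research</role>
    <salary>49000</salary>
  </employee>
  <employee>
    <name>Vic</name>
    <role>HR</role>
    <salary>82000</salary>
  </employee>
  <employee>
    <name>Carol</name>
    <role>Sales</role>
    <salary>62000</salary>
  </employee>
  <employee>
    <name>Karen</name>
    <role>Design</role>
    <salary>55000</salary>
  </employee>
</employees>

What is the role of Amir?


Searching for <employee> with <name>Amir</name>
Found at position 1
<role>HR</role>

ANSWER: HR


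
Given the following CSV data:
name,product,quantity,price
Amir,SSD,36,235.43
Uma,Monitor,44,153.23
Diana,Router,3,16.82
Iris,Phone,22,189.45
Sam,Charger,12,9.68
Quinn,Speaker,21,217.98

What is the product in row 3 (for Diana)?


Row 3: Diana
Column 'product' = Router

ANSWER: Router


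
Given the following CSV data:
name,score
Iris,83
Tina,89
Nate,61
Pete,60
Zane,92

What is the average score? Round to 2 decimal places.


Scores: 83, 89, 61, 60, 92
Sum = 385
Count = 5
Average = 385 / 5 = 77.00

ANSWER: 77.00


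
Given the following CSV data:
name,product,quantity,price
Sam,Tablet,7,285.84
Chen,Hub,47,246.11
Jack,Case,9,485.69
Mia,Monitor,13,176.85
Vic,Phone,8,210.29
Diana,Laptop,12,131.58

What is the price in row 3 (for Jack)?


Row 3: Jack
Column 'price' = 485.69

ANSWER: 485.69


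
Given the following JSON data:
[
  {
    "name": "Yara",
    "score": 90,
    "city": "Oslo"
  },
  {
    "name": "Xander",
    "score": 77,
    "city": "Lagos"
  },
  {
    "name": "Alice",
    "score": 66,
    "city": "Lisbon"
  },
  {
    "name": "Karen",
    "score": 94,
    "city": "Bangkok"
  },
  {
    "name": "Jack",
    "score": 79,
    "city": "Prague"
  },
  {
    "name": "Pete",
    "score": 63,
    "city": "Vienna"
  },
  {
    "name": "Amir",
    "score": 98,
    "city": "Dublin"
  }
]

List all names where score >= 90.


Filtering records where score >= 90:
  Yara (score=90) -> YES
  Xander (score=77) -> no
  Alice (score=66) -> no
  Karen (score=94) -> YES
  Jack (score=79) -> no
  Pete (score=63) -> no
  Amir (score=98) -> YES


ANSWER: Yara, Karen, Amir


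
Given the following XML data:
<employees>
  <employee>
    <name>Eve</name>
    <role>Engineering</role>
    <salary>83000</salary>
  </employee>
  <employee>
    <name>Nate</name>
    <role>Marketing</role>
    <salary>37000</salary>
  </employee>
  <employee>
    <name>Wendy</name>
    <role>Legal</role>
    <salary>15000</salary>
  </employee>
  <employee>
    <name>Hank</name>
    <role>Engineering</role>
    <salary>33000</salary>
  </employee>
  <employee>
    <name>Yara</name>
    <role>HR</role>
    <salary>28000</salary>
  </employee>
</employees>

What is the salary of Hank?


Searching for <employee> with <name>Hank</name>
Found at position 4
<salary>33000</salary>

ANSWER: 33000


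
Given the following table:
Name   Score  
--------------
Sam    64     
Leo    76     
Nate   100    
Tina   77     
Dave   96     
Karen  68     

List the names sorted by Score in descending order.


Sorting by Score (descending):
  Nate: 100
  Dave: 96
  Tina: 77
  Leo: 76
  Karen: 68
  Sam: 64


ANSWER: Nate, Dave, Tina, Leo, Karen, Sam


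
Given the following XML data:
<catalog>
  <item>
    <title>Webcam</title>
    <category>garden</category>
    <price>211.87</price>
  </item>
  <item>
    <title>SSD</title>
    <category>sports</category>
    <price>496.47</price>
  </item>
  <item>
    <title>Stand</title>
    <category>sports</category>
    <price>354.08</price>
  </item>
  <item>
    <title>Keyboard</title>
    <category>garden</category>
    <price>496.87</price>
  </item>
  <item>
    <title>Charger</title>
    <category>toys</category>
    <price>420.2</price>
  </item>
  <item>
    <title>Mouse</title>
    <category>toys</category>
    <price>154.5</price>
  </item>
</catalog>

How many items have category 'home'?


Scanning <item> elements for <category>home</category>:
Count: 0

ANSWER: 0


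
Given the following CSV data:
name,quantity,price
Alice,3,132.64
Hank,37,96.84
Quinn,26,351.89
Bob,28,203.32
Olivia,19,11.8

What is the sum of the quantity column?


Values in 'quantity' column:
  Row 1: 3
  Row 2: 37
  Row 3: 26
  Row 4: 28
  Row 5: 19
Sum = 3 + 37 + 26 + 28 + 19 = 113

ANSWER: 113


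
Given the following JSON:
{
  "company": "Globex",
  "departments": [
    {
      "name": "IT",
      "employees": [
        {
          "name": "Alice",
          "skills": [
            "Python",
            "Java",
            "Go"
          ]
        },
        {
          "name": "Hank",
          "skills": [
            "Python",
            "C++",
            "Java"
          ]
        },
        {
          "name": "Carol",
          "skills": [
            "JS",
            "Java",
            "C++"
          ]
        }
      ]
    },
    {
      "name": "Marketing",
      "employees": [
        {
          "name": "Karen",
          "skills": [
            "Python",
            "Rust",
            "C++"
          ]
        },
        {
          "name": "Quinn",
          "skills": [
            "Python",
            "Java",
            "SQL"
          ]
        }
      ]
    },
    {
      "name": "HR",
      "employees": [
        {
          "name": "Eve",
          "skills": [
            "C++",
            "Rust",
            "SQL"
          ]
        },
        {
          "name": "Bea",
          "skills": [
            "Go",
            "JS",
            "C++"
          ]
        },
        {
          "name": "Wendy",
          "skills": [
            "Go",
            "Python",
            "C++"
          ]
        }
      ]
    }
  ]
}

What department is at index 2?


Path: departments[2].name
Value: HR

ANSWER: HR
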